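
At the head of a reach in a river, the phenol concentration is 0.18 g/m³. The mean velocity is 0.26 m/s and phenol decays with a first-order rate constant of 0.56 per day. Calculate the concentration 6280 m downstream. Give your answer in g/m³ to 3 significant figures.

Travel time t = 6280 m / 0.26 m/s = 6280/0.26 = 2.415e+04 s = 0.2796 d.
First-order decay: C = 0.18·exp(−0.56·0.2796) = 0.18·0.8551 = 0.1539 g/m³.

0.154 g/m³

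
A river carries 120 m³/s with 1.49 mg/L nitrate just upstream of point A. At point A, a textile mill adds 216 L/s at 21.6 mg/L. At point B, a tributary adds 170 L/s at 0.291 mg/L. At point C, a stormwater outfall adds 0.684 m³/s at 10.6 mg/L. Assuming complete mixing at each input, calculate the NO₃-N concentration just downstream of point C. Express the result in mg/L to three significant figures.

1.58 mg/L

216 L/s = 0.216 m³/s.
After input A: C = (120·1.49 + 0.216·21.6) / 120.2 = 1.526 mg/L.
170 L/s = 0.17 m³/s.
After input B: C = (120.2·1.526 + 0.17·0.291) / 120.4 = 1.524 mg/L.
After input C: C = (120.4·1.524 + 0.684·10.6) / 121.1 = 1.576 mg/L.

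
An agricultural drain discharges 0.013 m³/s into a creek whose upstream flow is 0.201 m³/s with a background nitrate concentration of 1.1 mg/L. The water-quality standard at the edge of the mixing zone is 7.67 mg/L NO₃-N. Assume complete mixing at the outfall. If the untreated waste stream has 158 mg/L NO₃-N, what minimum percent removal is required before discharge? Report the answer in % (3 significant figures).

Mass balance: 7.67·0.214 = 0.013·Cₑ + 0.201·1.1.
Cₑ = (1.641 − 0.2211) / 0.013 = 109.3 mg/L.
Required removal = 1 − 109.3/158 = 30.85 %.

30.9 %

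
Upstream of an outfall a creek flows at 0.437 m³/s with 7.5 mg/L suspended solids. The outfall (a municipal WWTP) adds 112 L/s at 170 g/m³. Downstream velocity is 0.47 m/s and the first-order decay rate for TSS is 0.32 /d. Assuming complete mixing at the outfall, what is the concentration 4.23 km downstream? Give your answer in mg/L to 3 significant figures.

112 L/s = 0.112 m³/s.
After complete mixing, C₀ = (0.112·170 + 0.437·7.5) / 0.549 = 40.65 mg/L.
Travel time t = 4230 m / 0.47 m/s = 9000 s = 0.1042 d.
C = 40.65·exp(−0.32·0.1042) = 40.65·0.9672 = 39.32 mg/L.

39.3 mg/L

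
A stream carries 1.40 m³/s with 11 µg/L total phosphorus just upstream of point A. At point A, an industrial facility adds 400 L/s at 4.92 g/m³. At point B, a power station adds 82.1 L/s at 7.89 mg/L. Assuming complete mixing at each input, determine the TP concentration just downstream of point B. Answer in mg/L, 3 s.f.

1.40 mg/L

11 µg/L = 0.011 mg/L.
400 L/s = 0.4 m³/s.
After input A: C = (1.4·0.011 + 0.4·4.92) / 1.8 = 1.102 mg/L.
82.1 L/s = 0.0821 m³/s.
After input B: C = (1.8·1.102 + 0.0821·7.89) / 1.882 = 1.398 mg/L.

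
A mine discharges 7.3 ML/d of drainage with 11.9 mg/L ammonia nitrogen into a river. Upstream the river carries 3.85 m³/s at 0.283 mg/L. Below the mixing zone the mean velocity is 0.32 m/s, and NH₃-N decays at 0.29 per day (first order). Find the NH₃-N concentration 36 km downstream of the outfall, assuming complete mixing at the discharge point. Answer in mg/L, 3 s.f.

0.365 mg/L

7.3 ML/d = 0.08449 m³/s.
After complete mixing, C₀ = (0.08449·11.9 + 3.85·0.283) / 3.934 = 0.5325 mg/L.
Travel time t = 3.6e+04 m / 0.32 m/s = 1.125e+05 s = 1.302 d.
C = 0.5325·exp(−0.29·1.302) = 0.5325·0.6855 = 0.365 mg/L.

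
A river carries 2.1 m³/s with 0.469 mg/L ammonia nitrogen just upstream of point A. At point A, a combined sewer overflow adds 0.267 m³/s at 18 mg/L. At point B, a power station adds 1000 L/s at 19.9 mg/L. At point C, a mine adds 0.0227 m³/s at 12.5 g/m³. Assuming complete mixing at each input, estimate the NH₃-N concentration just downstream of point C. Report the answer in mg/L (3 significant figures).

7.66 mg/L

After input A: C = (2.1·0.469 + 0.267·18) / 2.367 = 2.447 mg/L.
1000 L/s = 1 m³/s.
After input B: C = (2.367·2.447 + 1·19.9) / 3.367 = 7.63 mg/L.
After input C: C = (3.367·7.63 + 0.0227·12.5) / 3.39 = 7.663 mg/L.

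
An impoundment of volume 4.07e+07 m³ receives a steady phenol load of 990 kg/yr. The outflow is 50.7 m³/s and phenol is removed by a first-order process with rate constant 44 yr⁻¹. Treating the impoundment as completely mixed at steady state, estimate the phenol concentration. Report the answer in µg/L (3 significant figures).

0.292 µg/L

Outflow Q = 50.7 m³/s × 3.156e+07 s/yr = 1.6e+09 m³/yr.
Steady-state CSTR mass balance: W = Q·C + k·V·C, so C = W/(Q + kV).
Q + kV = 1.6e+09 + 44·4.07e+07 = 3.391e+09 m³/yr.
C = 990/3.391e+09 = 2.92e-07 kg/m³ = 0.000292 mg/L = 0.292 µg/L.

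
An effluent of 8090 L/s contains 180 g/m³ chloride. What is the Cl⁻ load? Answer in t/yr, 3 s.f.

46000 t/yr

8090 L/s = 8.09 m³/s.
Mass flux = Q·C = 8.09 m³/s × 180 g/m³ = 1456 g/s.
= 1456 g/s × 31.56 = 4.595e+04 t/yr.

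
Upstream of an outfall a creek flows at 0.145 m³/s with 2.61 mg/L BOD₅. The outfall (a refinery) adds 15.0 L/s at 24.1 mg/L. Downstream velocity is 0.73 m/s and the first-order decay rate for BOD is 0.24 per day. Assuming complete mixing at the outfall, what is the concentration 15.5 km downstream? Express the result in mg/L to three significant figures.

15.0 L/s = 0.015 m³/s.
After complete mixing, C₀ = (0.015·24.1 + 0.145·2.61) / 0.16 = 4.625 mg/L.
Travel time t = 1.55e+04 m / 0.73 m/s = 2.123e+04 s = 0.2458 d.
C = 4.625·exp(−0.24·0.2458) = 4.625·0.9427 = 4.36 mg/L.

4.36 mg/L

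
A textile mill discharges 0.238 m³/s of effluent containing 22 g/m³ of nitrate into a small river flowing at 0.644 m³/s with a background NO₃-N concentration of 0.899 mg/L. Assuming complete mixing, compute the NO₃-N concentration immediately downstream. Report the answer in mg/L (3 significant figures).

6.59 mg/L

Conservation of mass across the mixing zone: C = (0.238·22 + 0.644·0.899) / (0.238 + 0.644) = 5.815/0.882 = 6.593 mg/L.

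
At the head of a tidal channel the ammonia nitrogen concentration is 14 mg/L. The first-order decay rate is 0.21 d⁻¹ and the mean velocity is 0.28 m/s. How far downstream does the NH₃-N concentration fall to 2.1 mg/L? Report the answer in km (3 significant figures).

219 km

From C = C₀·e^(−kt), t = ln(C₀/C)/k = ln(14/2.1)/0.21 = 1.897/0.21 = 9.034 d.
Distance = v·t = 0.28 m/s × 7.805e+05 s = 2.185e+05 m = 218.5 km.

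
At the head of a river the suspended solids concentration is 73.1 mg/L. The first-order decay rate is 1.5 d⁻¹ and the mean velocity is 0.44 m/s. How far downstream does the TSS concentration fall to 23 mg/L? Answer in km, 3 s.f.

From C = C₀·e^(−kt), t = ln(C₀/C)/k = ln(73.1/23)/1.5 = 1.156/1.5 = 0.7709 d.
Distance = v·t = 0.44 m/s × 6.66e+04 s = 2.931e+04 m = 29.31 km.

29.3 km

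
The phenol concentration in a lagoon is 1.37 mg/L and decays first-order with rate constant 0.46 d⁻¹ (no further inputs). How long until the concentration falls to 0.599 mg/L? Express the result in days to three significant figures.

t = ln(C₀/C)/k = ln(1.37/0.599)/0.46 = 0.8273/0.46 = 1.798 d.

1.80 d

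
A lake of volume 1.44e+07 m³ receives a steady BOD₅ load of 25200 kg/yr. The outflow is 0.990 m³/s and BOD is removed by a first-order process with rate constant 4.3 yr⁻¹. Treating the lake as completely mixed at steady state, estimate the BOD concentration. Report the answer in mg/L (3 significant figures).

Outflow Q = 0.990 m³/s × 3.156e+07 s/yr = 3.124e+07 m³/yr.
Steady-state CSTR mass balance: W = Q·C + k·V·C, so C = W/(Q + kV).
Q + kV = 3.124e+07 + 4.3·1.44e+07 = 9.316e+07 m³/yr.
C = 25200/9.316e+07 = 0.0002705 kg/m³ = 0.2705 mg/L.

0.270 mg/L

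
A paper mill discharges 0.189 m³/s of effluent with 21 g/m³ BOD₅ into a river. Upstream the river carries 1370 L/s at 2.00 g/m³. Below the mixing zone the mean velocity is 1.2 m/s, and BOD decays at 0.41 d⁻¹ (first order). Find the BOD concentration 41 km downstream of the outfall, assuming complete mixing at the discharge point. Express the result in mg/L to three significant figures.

1370 L/s = 1.37 m³/s.
After complete mixing, C₀ = (0.189·21 + 1.37·2) / 1.559 = 4.303 mg/L.
Travel time t = 4.1e+04 m / 1.2 m/s = 3.417e+04 s = 0.3954 d.
C = 4.303·exp(−0.41·0.3954) = 4.303·0.8503 = 3.659 mg/L.

3.66 mg/L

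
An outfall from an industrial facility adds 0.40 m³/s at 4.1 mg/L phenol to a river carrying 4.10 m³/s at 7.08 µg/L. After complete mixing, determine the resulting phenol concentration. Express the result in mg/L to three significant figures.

7.08 µg/L = 0.00708 mg/L.
Conservation of mass across the mixing zone: C = (0.4·4.1 + 4.1·0.00708) / (0.4 + 4.1) = 1.669/4.5 = 0.3709 mg/L.

0.371 mg/L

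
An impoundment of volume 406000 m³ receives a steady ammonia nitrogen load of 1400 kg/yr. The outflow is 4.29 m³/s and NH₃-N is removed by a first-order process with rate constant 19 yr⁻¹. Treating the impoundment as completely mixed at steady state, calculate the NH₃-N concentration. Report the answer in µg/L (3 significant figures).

9.78 µg/L

Outflow Q = 4.29 m³/s × 3.156e+07 s/yr = 1.354e+08 m³/yr.
Steady-state CSTR mass balance: W = Q·C + k·V·C, so C = W/(Q + kV).
Q + kV = 1.354e+08 + 19·406000 = 1.431e+08 m³/yr.
C = 1400/1.431e+08 = 9.784e-06 kg/m³ = 0.009784 mg/L = 9.784 µg/L.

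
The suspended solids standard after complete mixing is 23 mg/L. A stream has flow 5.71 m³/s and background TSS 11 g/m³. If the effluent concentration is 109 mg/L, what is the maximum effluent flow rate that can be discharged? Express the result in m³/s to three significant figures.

Mass balance at complete mixing: C_std·(Q_w + Q_r) = Q_w·C_e + Q_r·C_b.
Rearranging, Q_w = Q_r·(C_std − C_b)/(C_e − C_std) = 5.71·(23 − 11) / (109 − 23) = 0.7967 m³/s.

0.797 m³/s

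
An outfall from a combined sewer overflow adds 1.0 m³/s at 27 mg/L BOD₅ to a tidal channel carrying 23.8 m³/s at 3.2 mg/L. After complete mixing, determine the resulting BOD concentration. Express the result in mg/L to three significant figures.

4.16 mg/L

Conservation of mass across the mixing zone: C = (1·27 + 23.8·3.2) / (1 + 23.8) = 103.2/24.8 = 4.16 mg/L.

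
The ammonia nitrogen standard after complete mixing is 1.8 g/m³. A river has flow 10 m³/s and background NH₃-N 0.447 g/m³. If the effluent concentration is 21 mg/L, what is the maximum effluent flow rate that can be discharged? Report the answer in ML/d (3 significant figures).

60.9 ML/d

Mass balance at complete mixing: C_std·(Q_w + Q_r) = Q_w·C_e + Q_r·C_b.
Rearranging, Q_w = Q_r·(C_std − C_b)/(C_e − C_std) = 10·(1.8 − 0.447) / (21 − 1.8) = 0.7047 m³/s.
= 60.89 ML/d.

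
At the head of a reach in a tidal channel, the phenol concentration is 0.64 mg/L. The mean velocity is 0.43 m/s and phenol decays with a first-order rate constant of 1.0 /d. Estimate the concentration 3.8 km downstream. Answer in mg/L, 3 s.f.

0.578 mg/L

Travel time t = 3.8 km / 0.43 m/s = 3800/0.43 = 8837 s = 0.1023 d.
First-order decay: C = 0.64·exp(−1.0·0.1023) = 0.64·0.9028 = 0.5778 mg/L.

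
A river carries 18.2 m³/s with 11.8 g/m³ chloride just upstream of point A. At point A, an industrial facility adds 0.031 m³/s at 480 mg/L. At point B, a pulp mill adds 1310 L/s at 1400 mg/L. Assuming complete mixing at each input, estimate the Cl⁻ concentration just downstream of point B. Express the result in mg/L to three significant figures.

After input A: C = (18.2·11.8 + 0.031·480) / 18.23 = 12.6 mg/L.
1310 L/s = 1.31 m³/s.
After input B: C = (18.23·12.6 + 1.31·1400) / 19.54 = 105.6 mg/L.

106 mg/L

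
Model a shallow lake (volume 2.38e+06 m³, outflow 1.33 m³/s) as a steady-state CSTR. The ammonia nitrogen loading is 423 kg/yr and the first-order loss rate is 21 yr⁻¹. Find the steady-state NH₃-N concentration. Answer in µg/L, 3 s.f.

4.60 µg/L

Outflow Q = 1.33 m³/s × 3.156e+07 s/yr = 4.197e+07 m³/yr.
Steady-state CSTR mass balance: W = Q·C + k·V·C, so C = W/(Q + kV).
Q + kV = 4.197e+07 + 21·2.38e+06 = 9.195e+07 m³/yr.
C = 423/9.195e+07 = 4.6e-06 kg/m³ = 0.0046 mg/L = 4.6 µg/L.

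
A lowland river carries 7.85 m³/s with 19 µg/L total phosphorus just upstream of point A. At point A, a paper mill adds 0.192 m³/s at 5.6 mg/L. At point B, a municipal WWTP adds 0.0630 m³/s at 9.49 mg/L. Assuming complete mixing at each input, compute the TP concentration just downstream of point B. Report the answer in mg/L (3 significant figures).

0.225 mg/L

19 µg/L = 0.019 mg/L.
After input A: C = (7.85·0.019 + 0.192·5.6) / 8.042 = 0.1522 mg/L.
After input B: C = (8.042·0.1522 + 0.063·9.49) / 8.105 = 0.2248 mg/L.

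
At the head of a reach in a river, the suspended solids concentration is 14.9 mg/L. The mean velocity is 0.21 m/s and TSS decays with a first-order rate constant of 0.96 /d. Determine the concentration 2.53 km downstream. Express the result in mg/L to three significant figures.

13.0 mg/L

Travel time t = 2.53 km / 0.21 m/s = 2530/0.21 = 1.205e+04 s = 0.1394 d.
First-order decay: C = 14.9·exp(−0.96·0.1394) = 14.9·0.8747 = 13.03 mg/L.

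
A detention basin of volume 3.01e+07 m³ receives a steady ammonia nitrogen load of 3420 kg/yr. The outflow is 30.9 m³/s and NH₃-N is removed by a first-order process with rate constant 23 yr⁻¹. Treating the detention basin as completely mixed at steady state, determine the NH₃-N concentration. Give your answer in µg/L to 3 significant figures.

2.05 µg/L

Outflow Q = 30.9 m³/s × 3.156e+07 s/yr = 9.751e+08 m³/yr.
Steady-state CSTR mass balance: W = Q·C + k·V·C, so C = W/(Q + kV).
Q + kV = 9.751e+08 + 23·3.01e+07 = 1.667e+09 m³/yr.
C = 3420/1.667e+09 = 2.051e-06 kg/m³ = 0.002051 mg/L = 2.051 µg/L.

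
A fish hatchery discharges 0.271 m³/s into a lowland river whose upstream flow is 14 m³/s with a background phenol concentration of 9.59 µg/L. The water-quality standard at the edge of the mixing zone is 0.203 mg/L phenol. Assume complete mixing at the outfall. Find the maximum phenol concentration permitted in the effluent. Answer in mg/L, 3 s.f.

10.2 mg/L

9.59 µg/L = 0.00959 mg/L.
Mass balance: 0.203·14.27 = 0.271·Cₑ + 14·0.00959.
Cₑ = (2.897 − 0.1343) / 0.271 = 10.19 mg/L.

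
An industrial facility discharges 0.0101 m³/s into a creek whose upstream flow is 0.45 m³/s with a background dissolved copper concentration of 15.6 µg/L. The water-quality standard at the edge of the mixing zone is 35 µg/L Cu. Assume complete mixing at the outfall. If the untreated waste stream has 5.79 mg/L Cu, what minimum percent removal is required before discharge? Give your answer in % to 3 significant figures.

84.5 %

15.6 µg/L = 0.0156 mg/L.
35 µg/L = 0.035 mg/L.
Mass balance: 0.035·0.4601 = 0.0101·Cₑ + 0.45·0.0156.
Cₑ = (0.0161 − 0.00702) / 0.0101 = 0.8994 mg/L.
Required removal = 1 − 0.8994/5.79 = 84.47 %.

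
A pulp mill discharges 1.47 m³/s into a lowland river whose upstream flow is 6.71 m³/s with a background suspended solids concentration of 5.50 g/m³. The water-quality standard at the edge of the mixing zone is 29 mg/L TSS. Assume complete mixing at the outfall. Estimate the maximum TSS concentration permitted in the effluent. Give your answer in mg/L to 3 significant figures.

Mass balance: 29·8.18 = 1.47·Cₑ + 6.71·5.5.
Cₑ = (237.2 − 36.91) / 1.47 = 136.3 mg/L.

136 mg/L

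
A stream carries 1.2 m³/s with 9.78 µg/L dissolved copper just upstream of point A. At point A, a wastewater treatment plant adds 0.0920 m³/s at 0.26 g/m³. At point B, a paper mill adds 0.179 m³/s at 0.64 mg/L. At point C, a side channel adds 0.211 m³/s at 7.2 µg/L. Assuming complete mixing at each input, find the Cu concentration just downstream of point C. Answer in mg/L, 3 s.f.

0.0902 mg/L

9.78 µg/L = 0.00978 mg/L.
After input A: C = (1.2·0.00978 + 0.092·0.26) / 1.292 = 0.0276 mg/L.
After input B: C = (1.292·0.0276 + 0.179·0.64) / 1.471 = 0.1021 mg/L.
7.2 µg/L = 0.0072 mg/L.
After input C: C = (1.471·0.1021 + 0.211·0.0072) / 1.682 = 0.09021 mg/L.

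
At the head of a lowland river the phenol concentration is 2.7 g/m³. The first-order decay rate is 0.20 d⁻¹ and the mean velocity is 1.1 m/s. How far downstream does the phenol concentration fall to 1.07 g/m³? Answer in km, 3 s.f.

440 km

From C = C₀·e^(−kt), t = ln(C₀/C)/k = ln(2.7/1.07)/0.20 = 0.9256/0.20 = 4.628 d.
Distance = v·t = 1.1 m/s × 3.999e+05 s = 4.398e+05 m = 439.8 km.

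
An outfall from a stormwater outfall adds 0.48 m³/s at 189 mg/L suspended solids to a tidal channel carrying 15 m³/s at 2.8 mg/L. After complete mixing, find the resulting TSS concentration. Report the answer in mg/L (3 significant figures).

8.57 mg/L

By mass balance at complete mixing, C = (0.48·189 + 15·2.8) / (0.48 + 15) = 132.7/15.48 = 8.574 mg/L.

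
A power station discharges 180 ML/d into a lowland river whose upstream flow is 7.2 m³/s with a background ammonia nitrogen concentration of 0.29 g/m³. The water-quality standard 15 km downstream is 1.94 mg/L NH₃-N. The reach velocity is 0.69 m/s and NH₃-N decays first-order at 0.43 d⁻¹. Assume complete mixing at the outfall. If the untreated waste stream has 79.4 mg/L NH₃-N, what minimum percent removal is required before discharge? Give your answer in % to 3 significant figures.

180 ML/d = 2.083 m³/s.
Travel time to the compliance point: t = 1.5e+04/0.69 = 2.174e+04 s = 0.2516 d; decay factor exp(−0.43·0.2516) = 0.8975.
So the concentration just after mixing may be at most 1.94/0.8975 = 2.162 mg/L.
Mass balance: 2.162·9.283 = 2.083·Cₑ + 7.2·0.29.
Cₑ = (20.07 − 2.088) / 2.083 = 8.63 mg/L.
Required removal = 1 − 8.63/79.4 = 89.13 %.

89.1 %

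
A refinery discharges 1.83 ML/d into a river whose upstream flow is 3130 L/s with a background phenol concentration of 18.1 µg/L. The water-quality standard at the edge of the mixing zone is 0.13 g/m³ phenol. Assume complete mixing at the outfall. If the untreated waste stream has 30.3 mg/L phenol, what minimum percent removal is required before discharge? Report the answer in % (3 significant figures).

45.0 %

1.83 ML/d = 0.02118 m³/s.
3130 L/s = 3.13 m³/s.
18.1 µg/L = 0.0181 mg/L.
Mass balance: 0.13·3.151 = 0.02118·Cₑ + 3.13·0.0181.
Cₑ = (0.4097 − 0.05665) / 0.02118 = 16.67 mg/L.
Required removal = 1 − 16.67/30.3 = 45 %.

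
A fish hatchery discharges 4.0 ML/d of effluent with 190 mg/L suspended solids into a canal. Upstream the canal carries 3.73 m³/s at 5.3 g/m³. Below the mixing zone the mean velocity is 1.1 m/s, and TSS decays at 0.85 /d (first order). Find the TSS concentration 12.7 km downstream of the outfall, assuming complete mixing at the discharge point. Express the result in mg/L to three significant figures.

6.75 mg/L

4.0 ML/d = 0.0463 m³/s.
After complete mixing, C₀ = (0.0463·190 + 3.73·5.3) / 3.776 = 7.564 mg/L.
Travel time t = 1.27e+04 m / 1.1 m/s = 1.155e+04 s = 0.1336 d.
C = 7.564·exp(−0.85·0.1336) = 7.564·0.8926 = 6.752 mg/L.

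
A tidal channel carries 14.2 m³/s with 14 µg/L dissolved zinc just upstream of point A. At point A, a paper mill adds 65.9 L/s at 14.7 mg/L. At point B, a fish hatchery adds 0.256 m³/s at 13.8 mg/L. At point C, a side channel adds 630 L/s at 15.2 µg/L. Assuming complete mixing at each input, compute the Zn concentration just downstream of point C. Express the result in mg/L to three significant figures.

0.311 mg/L

14 µg/L = 0.014 mg/L.
65.9 L/s = 0.0659 m³/s.
After input A: C = (14.2·0.014 + 0.0659·14.7) / 14.27 = 0.08184 mg/L.
After input B: C = (14.27·0.08184 + 0.256·13.8) / 14.52 = 0.3237 mg/L.
630 L/s = 0.63 m³/s.
15.2 µg/L = 0.0152 mg/L.
After input C: C = (14.52·0.3237 + 0.63·0.0152) / 15.15 = 0.3108 mg/L.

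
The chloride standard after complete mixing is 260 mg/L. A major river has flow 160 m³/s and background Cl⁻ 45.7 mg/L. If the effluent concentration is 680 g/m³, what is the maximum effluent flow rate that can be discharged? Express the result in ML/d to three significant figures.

7050 ML/d

Mass balance at complete mixing: C_std·(Q_w + Q_r) = Q_w·C_e + Q_r·C_b.
Rearranging, Q_w = Q_r·(C_std − C_b)/(C_e − C_std) = 160·(260 − 45.7) / (680 − 260) = 81.64 m³/s.
= 7054 ML/d.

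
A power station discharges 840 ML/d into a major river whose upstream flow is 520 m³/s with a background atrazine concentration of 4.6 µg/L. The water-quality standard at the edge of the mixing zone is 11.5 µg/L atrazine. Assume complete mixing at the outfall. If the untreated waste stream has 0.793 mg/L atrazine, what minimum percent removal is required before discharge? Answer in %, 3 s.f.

52.0 %

840 ML/d = 9.722 m³/s.
4.6 µg/L = 0.0046 mg/L.
11.5 µg/L = 0.0115 mg/L.
Mass balance: 0.0115·529.7 = 9.722·Cₑ + 520·0.0046.
Cₑ = (6.092 − 2.392) / 9.722 = 0.3806 mg/L.
Required removal = 1 − 0.3806/0.793 = 52.01 %.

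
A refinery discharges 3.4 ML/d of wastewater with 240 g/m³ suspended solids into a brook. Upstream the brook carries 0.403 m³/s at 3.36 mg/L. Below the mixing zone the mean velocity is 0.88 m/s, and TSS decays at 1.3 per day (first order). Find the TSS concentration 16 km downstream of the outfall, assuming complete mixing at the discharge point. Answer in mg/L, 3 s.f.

3.4 ML/d = 0.03935 m³/s.
After complete mixing, C₀ = (0.03935·240 + 0.403·3.36) / 0.4424 = 24.41 mg/L.
Travel time t = 1.6e+04 m / 0.88 m/s = 1.818e+04 s = 0.2104 d.
C = 24.41·exp(−1.3·0.2104) = 24.41·0.7607 = 18.57 mg/L.

18.6 mg/L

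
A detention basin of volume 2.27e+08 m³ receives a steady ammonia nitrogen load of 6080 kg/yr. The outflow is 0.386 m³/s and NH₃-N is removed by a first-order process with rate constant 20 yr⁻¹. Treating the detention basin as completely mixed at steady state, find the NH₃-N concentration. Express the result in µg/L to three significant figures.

1.34 µg/L

Outflow Q = 0.386 m³/s × 3.156e+07 s/yr = 1.218e+07 m³/yr.
Steady-state CSTR mass balance: W = Q·C + k·V·C, so C = W/(Q + kV).
Q + kV = 1.218e+07 + 20·2.27e+08 = 4.552e+09 m³/yr.
C = 6080/4.552e+09 = 1.336e-06 kg/m³ = 0.001336 mg/L = 1.336 µg/L.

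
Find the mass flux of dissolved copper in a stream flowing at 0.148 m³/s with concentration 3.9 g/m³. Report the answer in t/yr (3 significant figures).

18.2 t/yr

Mass flux = Q·C = 0.148 m³/s × 3.9 g/m³ = 0.5772 g/s.
= 0.5772 g/s × 31.56 = 18.22 t/yr.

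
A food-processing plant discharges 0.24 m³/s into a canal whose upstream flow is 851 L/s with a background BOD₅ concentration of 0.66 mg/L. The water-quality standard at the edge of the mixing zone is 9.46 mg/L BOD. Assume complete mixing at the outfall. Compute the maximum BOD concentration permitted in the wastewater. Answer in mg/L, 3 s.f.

40.7 mg/L

851 L/s = 0.851 m³/s.
Mass balance: 9.46·1.091 = 0.24·Cₑ + 0.851·0.66.
Cₑ = (10.32 − 0.5617) / 0.24 = 40.66 mg/L.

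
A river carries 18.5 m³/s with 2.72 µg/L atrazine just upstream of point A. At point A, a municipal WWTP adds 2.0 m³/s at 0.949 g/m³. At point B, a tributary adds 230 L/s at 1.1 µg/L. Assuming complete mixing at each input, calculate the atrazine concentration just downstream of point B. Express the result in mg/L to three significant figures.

2.72 µg/L = 0.00272 mg/L.
After input A: C = (18.5·0.00272 + 2·0.949) / 20.5 = 0.09504 mg/L.
230 L/s = 0.23 m³/s.
1.1 µg/L = 0.0011 mg/L.
After input B: C = (20.5·0.09504 + 0.23·0.0011) / 20.73 = 0.094 mg/L.

0.0940 mg/L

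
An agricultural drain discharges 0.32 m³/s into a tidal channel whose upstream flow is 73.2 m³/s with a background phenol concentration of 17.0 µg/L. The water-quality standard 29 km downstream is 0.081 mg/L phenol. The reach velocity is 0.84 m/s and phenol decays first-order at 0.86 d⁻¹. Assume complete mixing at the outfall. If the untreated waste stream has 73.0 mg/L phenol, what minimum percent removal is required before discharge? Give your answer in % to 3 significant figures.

17.0 µg/L = 0.017 mg/L.
Travel time to the compliance point: t = 2.9e+04/0.84 = 3.452e+04 s = 0.3996 d; decay factor exp(−0.86·0.3996) = 0.7092.
So the concentration just after mixing may be at most 0.081/0.7092 = 0.1142 mg/L.
Mass balance: 0.1142·73.52 = 0.32·Cₑ + 73.2·0.017.
Cₑ = (8.397 − 1.244) / 0.32 = 22.35 mg/L.
Required removal = 1 − 22.35/73.0 = 69.38 %.

69.4 %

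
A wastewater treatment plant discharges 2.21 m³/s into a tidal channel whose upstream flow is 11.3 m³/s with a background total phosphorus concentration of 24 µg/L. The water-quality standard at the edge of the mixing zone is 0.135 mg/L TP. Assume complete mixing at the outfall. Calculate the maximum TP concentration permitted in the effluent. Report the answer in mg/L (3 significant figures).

24 µg/L = 0.024 mg/L.
Mass balance: 0.135·13.51 = 2.21·Cₑ + 11.3·0.024.
Cₑ = (1.824 − 0.2712) / 2.21 = 0.7026 mg/L.

0.703 mg/L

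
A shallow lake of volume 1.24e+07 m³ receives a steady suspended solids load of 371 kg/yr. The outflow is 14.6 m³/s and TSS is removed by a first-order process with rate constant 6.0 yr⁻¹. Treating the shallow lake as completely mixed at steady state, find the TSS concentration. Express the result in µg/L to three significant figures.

0.693 µg/L

Outflow Q = 14.6 m³/s × 3.156e+07 s/yr = 4.607e+08 m³/yr.
Steady-state CSTR mass balance: W = Q·C + k·V·C, so C = W/(Q + kV).
Q + kV = 4.607e+08 + 6.0·1.24e+07 = 5.351e+08 m³/yr.
C = 371/5.351e+08 = 6.933e-07 kg/m³ = 0.0006933 mg/L = 0.6933 µg/L.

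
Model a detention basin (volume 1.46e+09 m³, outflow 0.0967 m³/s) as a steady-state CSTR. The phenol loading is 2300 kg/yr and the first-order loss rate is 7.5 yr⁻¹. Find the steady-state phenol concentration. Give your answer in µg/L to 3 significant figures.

Outflow Q = 0.0967 m³/s × 3.156e+07 s/yr = 3.052e+06 m³/yr.
Steady-state CSTR mass balance: W = Q·C + k·V·C, so C = W/(Q + kV).
Q + kV = 3.052e+06 + 7.5·1.46e+09 = 1.095e+10 m³/yr.
C = 2300/1.095e+10 = 2.1e-07 kg/m³ = 0.00021 mg/L = 0.21 µg/L.

0.210 µg/L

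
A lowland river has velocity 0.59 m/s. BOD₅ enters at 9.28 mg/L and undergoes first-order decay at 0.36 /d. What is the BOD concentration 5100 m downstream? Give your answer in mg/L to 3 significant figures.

Travel time t = 5100 m / 0.59 m/s = 5100/0.59 = 8644 s = 0.1 d.
First-order decay: C = 9.28·exp(−0.36·0.1) = 9.28·0.9646 = 8.952 mg/L.

8.95 mg/L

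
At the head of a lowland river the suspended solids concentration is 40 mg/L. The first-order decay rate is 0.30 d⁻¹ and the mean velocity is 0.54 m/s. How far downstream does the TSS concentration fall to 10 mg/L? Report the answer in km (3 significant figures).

216 km

From C = C₀·e^(−kt), t = ln(C₀/C)/k = ln(40/10)/0.30 = 1.386/0.30 = 4.621 d.
Distance = v·t = 0.54 m/s × 3.993e+05 s = 2.156e+05 m = 215.6 km.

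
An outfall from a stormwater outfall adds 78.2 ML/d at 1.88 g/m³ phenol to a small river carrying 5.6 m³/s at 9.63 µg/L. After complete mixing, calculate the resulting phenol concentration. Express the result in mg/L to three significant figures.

78.2 ML/d = 0.9051 m³/s.
9.63 µg/L = 0.00963 mg/L.
Flow-weighted mixing gives C = (0.9051·1.88 + 5.6·0.00963) / (0.9051 + 5.6) = 1.756/6.505 = 0.2699 mg/L.

0.270 mg/L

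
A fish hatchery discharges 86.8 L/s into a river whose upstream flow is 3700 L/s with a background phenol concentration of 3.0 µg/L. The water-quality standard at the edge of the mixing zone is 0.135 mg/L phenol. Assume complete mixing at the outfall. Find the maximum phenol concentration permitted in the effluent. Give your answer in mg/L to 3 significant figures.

86.8 L/s = 0.0868 m³/s.
3700 L/s = 3.7 m³/s.
3.0 µg/L = 0.003 mg/L.
Mass balance: 0.135·3.787 = 0.0868·Cₑ + 3.7·0.003.
Cₑ = (0.5112 − 0.0111) / 0.0868 = 5.762 mg/L.

5.76 mg/L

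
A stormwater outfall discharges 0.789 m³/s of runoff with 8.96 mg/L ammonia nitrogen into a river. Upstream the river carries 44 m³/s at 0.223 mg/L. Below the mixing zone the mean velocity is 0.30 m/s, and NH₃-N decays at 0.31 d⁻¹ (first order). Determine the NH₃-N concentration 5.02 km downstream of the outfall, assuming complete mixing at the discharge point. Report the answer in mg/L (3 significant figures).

After complete mixing, C₀ = (0.789·8.96 + 44·0.223) / 44.79 = 0.3769 mg/L.
Travel time t = 5020 m / 0.30 m/s = 1.673e+04 s = 0.1937 d.
C = 0.3769·exp(−0.31·0.1937) = 0.3769·0.9417 = 0.3549 mg/L.

0.355 mg/L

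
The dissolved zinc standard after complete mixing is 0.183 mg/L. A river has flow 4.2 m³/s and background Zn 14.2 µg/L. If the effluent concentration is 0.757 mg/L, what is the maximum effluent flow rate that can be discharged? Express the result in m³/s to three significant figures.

1.24 m³/s

14.2 µg/L = 0.0142 mg/L.
Mass balance at complete mixing: C_std·(Q_w + Q_r) = Q_w·C_e + Q_r·C_b.
Rearranging, Q_w = Q_r·(C_std − C_b)/(C_e − C_std) = 4.2·(0.183 − 0.0142) / (0.757 − 0.183) = 1.235 m³/s.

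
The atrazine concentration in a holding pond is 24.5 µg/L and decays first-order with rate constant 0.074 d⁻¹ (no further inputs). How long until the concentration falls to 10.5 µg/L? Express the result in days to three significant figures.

t = ln(C₀/C)/k = ln(24.5/10.5)/0.074 = 0.8473/0.074 = 11.45 d.

11.4 d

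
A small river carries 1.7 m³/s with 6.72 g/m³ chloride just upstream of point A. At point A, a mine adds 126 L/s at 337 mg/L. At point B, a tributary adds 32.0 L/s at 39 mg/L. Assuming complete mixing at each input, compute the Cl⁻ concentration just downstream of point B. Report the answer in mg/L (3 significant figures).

126 L/s = 0.126 m³/s.
After input A: C = (1.7·6.72 + 0.126·337) / 1.826 = 29.51 mg/L.
32.0 L/s = 0.032 m³/s.
After input B: C = (1.826·29.51 + 0.032·39) / 1.858 = 29.67 mg/L.

29.7 mg/L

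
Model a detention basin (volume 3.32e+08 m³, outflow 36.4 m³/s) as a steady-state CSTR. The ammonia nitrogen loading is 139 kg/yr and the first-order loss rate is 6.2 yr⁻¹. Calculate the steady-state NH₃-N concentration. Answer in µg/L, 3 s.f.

0.0433 µg/L

Outflow Q = 36.4 m³/s × 3.156e+07 s/yr = 1.149e+09 m³/yr.
Steady-state CSTR mass balance: W = Q·C + k·V·C, so C = W/(Q + kV).
Q + kV = 1.149e+09 + 6.2·3.32e+08 = 3.207e+09 m³/yr.
C = 139/3.207e+09 = 4.334e-08 kg/m³ = 4.334e-05 mg/L = 0.04334 µg/L.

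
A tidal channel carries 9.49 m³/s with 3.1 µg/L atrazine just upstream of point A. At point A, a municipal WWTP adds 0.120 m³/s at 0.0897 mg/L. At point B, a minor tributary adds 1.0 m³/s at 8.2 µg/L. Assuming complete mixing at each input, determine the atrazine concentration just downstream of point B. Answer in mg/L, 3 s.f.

0.00456 mg/L

3.1 µg/L = 0.0031 mg/L.
After input A: C = (9.49·0.0031 + 0.12·0.0897) / 9.61 = 0.004181 mg/L.
8.2 µg/L = 0.0082 mg/L.
After input B: C = (9.61·0.004181 + 1·0.0082) / 10.61 = 0.00456 mg/L.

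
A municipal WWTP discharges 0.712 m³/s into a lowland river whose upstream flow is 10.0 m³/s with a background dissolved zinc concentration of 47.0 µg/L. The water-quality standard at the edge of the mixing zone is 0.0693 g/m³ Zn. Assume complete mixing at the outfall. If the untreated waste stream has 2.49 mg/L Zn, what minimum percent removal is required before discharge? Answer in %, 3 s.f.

47.0 µg/L = 0.047 mg/L.
Mass balance: 0.0693·10.71 = 0.712·Cₑ + 10·0.047.
Cₑ = (0.7423 − 0.47) / 0.712 = 0.3825 mg/L.
Required removal = 1 − 0.3825/2.49 = 84.64 %.

84.6 %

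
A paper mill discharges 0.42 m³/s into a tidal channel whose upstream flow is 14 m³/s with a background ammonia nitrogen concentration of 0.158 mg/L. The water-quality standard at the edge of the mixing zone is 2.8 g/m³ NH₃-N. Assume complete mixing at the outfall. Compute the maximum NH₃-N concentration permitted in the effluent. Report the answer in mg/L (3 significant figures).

Mass balance: 2.8·14.42 = 0.42·Cₑ + 14·0.158.
Cₑ = (40.38 − 2.212) / 0.42 = 90.87 mg/L.

90.9 mg/L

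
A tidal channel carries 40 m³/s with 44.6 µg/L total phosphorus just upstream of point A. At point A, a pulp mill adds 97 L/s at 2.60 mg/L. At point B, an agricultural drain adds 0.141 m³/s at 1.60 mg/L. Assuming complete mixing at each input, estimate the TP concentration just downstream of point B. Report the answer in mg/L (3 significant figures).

0.0562 mg/L

44.6 µg/L = 0.0446 mg/L.
97 L/s = 0.097 m³/s.
After input A: C = (40·0.0446 + 0.097·2.6) / 40.1 = 0.05078 mg/L.
After input B: C = (40.1·0.05078 + 0.141·1.6) / 40.24 = 0.05621 mg/L.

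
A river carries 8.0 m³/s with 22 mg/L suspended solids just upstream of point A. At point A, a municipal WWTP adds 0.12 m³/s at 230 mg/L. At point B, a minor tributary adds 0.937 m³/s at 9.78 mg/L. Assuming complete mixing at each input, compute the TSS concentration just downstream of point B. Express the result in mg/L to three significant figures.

After input A: C = (8·22 + 0.12·230) / 8.12 = 25.07 mg/L.
After input B: C = (8.12·25.07 + 0.937·9.78) / 9.057 = 23.49 mg/L.

23.5 mg/L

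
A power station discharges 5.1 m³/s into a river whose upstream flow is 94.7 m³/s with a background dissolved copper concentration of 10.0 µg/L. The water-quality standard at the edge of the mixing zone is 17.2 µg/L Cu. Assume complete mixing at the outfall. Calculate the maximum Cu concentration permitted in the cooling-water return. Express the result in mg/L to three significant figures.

0.151 mg/L

10.0 µg/L = 0.01 mg/L.
17.2 µg/L = 0.0172 mg/L.
Mass balance: 0.0172·99.8 = 5.1·Cₑ + 94.7·0.01.
Cₑ = (1.717 − 0.947) / 5.1 = 0.1509 mg/L.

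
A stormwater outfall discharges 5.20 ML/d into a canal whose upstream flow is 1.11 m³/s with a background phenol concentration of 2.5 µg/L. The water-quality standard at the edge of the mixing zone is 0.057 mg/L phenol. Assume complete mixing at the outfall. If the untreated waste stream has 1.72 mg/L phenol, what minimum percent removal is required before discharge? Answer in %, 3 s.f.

5.20 ML/d = 0.06019 m³/s.
2.5 µg/L = 0.0025 mg/L.
Mass balance: 0.057·1.17 = 0.06019·Cₑ + 1.11·0.0025.
Cₑ = (0.0667 − 0.002775) / 0.06019 = 1.062 mg/L.
Required removal = 1 − 1.062/1.72 = 38.25 %.

38.2 %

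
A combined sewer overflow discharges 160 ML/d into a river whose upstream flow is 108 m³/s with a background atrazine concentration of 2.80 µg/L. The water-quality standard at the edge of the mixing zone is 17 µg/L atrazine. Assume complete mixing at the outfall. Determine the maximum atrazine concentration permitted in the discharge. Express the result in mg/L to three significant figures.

0.845 mg/L

160 ML/d = 1.852 m³/s.
2.80 µg/L = 0.0028 mg/L.
17 µg/L = 0.017 mg/L.
Mass balance: 0.017·109.9 = 1.852·Cₑ + 108·0.0028.
Cₑ = (1.867 − 0.3024) / 1.852 = 0.8451 mg/L.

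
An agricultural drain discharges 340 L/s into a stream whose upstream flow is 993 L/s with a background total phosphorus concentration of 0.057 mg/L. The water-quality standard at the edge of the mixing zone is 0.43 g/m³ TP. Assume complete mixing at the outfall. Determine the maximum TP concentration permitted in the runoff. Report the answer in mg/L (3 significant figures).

340 L/s = 0.34 m³/s.
993 L/s = 0.993 m³/s.
Mass balance: 0.43·1.333 = 0.34·Cₑ + 0.993·0.057.
Cₑ = (0.5732 − 0.0566) / 0.34 = 1.519 mg/L.

1.52 mg/L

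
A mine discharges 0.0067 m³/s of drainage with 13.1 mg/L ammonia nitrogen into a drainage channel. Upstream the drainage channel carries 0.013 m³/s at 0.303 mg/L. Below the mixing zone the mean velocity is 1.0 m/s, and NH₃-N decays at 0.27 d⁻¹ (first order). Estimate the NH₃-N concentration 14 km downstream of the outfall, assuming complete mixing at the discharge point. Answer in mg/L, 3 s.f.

4.46 mg/L

After complete mixing, C₀ = (0.0067·13.1 + 0.013·0.303) / 0.0197 = 4.655 mg/L.
Travel time t = 1.4e+04 m / 1.0 m/s = 1.4e+04 s = 0.162 d.
C = 4.655·exp(−0.27·0.162) = 4.655·0.9572 = 4.456 mg/L.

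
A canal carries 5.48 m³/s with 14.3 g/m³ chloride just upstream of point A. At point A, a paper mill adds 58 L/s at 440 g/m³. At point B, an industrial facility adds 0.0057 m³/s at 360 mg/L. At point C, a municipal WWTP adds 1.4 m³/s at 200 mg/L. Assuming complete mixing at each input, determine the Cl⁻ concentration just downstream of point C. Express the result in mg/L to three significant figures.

55.6 mg/L

58 L/s = 0.058 m³/s.
After input A: C = (5.48·14.3 + 0.058·440) / 5.538 = 18.76 mg/L.
After input B: C = (5.538·18.76 + 0.0057·360) / 5.544 = 19.11 mg/L.
After input C: C = (5.544·19.11 + 1.4·200) / 6.944 = 55.58 mg/L.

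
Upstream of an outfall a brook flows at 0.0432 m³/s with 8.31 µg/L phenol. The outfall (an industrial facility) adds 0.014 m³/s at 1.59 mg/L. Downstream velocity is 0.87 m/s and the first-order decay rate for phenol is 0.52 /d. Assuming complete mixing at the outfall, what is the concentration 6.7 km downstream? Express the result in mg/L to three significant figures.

0.378 mg/L

8.31 µg/L = 0.00831 mg/L.
After complete mixing, C₀ = (0.014·1.59 + 0.0432·0.00831) / 0.0572 = 0.3954 mg/L.
Travel time t = 6700 m / 0.87 m/s = 7701 s = 0.08913 d.
C = 0.3954·exp(−0.52·0.08913) = 0.3954·0.9547 = 0.3775 mg/L.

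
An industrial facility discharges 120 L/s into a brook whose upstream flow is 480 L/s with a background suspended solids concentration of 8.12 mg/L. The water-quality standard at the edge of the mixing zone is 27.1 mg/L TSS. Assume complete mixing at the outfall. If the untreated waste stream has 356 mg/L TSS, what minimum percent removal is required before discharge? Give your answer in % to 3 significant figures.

120 L/s = 0.12 m³/s.
480 L/s = 0.48 m³/s.
Mass balance: 27.1·0.6 = 0.12·Cₑ + 0.48·8.12.
Cₑ = (16.26 − 3.898) / 0.12 = 103 mg/L.
Required removal = 1 − 103/356 = 71.06 %.

71.1 %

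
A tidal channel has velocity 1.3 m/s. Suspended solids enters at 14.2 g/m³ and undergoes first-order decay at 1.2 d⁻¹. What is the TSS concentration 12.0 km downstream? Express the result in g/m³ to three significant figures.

12.5 g/m³

Travel time t = 12.0 km / 1.3 m/s = 1.2e+04/1.3 = 9231 s = 0.1068 d.
First-order decay: C = 14.2·exp(−1.2·0.1068) = 14.2·0.8797 = 12.49 g/m³.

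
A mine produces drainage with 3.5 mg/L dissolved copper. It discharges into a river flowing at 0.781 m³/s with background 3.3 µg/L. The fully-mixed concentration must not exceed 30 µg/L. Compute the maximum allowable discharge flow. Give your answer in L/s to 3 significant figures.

6.01 L/s

3.3 µg/L = 0.0033 mg/L.
30 µg/L = 0.03 mg/L.
Mass balance at complete mixing: C_std·(Q_w + Q_r) = Q_w·C_e + Q_r·C_b.
Rearranging, Q_w = Q_r·(C_std − C_b)/(C_e − C_std) = 0.781·(0.03 − 0.0033) / (3.5 − 0.03) = 0.006009 m³/s.
= 6.009 L/s.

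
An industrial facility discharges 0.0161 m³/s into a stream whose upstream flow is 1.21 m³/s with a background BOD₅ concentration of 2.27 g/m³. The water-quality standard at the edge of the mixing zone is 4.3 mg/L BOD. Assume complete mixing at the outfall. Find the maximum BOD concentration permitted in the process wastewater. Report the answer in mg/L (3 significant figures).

Mass balance: 4.3·1.226 = 0.0161·Cₑ + 1.21·2.27.
Cₑ = (5.272 − 2.747) / 0.0161 = 156.9 mg/L.

157 mg/L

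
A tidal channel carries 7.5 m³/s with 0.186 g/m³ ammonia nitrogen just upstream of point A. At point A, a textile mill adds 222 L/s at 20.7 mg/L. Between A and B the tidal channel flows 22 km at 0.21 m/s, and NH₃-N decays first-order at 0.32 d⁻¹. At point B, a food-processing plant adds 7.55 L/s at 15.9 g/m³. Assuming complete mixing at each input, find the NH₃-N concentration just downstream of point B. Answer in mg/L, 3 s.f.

222 L/s = 0.222 m³/s.
After input A: C = (7.5·0.186 + 0.222·20.7) / 7.722 = 0.7758 mg/L.
Over the 22 km reach to input B (t = 1.048e+05 s = 1.213 d), decay gives C = 0.7758·exp(−0.32·1.213) = 0.5263 mg/L.
7.55 L/s = 0.00755 m³/s.
After input B: C = (7.722·0.5263 + 0.00755·15.9) / 7.73 = 0.5413 mg/L.

0.541 mg/L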